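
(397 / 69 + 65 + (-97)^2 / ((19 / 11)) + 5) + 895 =8414089 / 1311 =6418.07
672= 672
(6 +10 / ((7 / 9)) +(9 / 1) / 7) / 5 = 141 / 35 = 4.03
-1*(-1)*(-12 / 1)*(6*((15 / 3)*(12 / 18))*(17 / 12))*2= -680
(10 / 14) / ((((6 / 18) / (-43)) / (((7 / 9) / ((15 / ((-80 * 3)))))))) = 3440 / 3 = 1146.67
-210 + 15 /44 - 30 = -239.66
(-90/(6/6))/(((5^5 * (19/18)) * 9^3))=-4/106875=-0.00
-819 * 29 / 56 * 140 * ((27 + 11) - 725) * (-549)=-22394996032.50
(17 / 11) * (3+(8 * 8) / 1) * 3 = 3417 / 11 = 310.64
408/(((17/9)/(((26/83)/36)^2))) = 338/20667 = 0.02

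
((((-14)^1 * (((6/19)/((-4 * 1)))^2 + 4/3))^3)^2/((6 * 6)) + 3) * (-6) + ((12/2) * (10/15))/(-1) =-7251085.35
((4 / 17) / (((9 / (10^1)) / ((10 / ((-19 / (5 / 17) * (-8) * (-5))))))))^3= -125000 / 120692938027059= -0.00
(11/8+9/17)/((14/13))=481/272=1.77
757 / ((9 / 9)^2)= 757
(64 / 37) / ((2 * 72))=0.01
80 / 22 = 40 / 11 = 3.64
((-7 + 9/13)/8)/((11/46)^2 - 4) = 21689/108459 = 0.20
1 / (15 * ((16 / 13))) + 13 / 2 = 1573 / 240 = 6.55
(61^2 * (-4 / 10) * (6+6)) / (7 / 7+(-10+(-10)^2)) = -89304 / 455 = -196.27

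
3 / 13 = 0.23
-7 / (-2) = 7 / 2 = 3.50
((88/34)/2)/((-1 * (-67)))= 22/1139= 0.02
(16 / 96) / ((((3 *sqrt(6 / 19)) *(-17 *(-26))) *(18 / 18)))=sqrt(114) / 47736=0.00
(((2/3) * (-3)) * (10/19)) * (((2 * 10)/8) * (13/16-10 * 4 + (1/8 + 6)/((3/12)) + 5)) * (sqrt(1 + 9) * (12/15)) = 775 * sqrt(10)/38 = 64.49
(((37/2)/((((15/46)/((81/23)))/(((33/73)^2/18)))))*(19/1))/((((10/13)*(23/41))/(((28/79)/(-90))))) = -952110159/2420698250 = -0.39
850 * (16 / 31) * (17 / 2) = 115600 / 31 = 3729.03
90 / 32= 2.81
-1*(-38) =38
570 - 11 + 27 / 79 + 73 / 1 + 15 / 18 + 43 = 320507 / 474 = 676.18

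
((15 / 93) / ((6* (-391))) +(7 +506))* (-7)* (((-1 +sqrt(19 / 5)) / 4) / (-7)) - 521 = -188869417 / 290904 +37308433* sqrt(95) / 1454520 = -399.24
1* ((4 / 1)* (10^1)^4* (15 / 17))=600000 / 17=35294.12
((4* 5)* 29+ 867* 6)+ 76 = 5858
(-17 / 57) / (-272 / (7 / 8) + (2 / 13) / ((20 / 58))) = 7735 / 8050509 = 0.00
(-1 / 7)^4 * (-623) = -89 / 343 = -0.26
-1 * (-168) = 168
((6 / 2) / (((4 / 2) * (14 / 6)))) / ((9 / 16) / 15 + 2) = 360 / 1141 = 0.32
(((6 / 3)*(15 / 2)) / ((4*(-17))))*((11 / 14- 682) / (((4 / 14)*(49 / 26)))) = 109395 / 392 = 279.07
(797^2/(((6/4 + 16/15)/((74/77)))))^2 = 1988562450489440400/35153041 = 56568717639.23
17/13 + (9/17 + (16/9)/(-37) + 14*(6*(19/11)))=146.88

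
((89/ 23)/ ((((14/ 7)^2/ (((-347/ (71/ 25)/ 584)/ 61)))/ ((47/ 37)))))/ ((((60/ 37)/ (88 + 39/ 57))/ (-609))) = 2482465872775/ 17684893568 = 140.37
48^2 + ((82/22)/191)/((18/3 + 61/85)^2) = 1578268269089/685012141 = 2304.00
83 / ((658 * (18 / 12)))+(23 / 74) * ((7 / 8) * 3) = 525857 / 584304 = 0.90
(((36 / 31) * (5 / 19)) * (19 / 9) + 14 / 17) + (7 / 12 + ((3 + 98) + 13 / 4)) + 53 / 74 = 6260246 / 58497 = 107.02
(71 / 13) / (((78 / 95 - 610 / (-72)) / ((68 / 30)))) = 550392 / 413179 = 1.33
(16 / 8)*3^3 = 54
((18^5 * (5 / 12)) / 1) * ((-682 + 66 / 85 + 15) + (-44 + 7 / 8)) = -9494232831 / 17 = -558484284.18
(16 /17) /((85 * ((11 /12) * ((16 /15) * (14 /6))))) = 108 /22253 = 0.00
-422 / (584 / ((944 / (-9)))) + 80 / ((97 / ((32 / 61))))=296324852 / 3887469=76.23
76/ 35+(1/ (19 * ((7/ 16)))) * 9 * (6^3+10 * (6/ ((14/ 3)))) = 1163548/ 4655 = 249.96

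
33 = 33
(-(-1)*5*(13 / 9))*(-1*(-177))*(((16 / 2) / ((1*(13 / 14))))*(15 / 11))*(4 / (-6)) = -330400 / 33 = -10012.12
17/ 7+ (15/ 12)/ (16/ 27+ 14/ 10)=23017/ 7532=3.06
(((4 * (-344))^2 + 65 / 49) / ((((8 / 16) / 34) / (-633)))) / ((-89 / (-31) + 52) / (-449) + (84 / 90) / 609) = 72537806950948436220 / 107406383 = 675358437039.52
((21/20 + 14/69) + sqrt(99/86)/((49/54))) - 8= -9311/1380 + 81 * sqrt(946)/2107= -5.56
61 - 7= 54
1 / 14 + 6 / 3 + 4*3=197 / 14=14.07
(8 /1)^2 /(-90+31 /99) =-6336 /8879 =-0.71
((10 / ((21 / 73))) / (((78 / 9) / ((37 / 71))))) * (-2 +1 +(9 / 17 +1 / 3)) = -13505 / 47073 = -0.29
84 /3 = 28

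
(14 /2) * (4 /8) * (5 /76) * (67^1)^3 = 10526705 /152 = 69254.64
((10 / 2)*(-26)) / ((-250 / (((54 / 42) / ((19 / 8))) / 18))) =0.02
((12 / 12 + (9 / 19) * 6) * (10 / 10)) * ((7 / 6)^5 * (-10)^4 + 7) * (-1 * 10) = -3835338605 / 4617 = -830699.29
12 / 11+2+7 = 10.09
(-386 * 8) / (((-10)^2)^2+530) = -1544 / 5265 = -0.29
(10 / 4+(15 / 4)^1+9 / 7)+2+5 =407 / 28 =14.54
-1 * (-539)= 539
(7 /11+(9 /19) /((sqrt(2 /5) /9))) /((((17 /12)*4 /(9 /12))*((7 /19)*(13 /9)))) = 1539 /9724+6561*sqrt(10) /12376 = 1.83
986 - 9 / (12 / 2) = 1969 / 2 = 984.50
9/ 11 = 0.82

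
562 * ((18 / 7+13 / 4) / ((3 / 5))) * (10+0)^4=1145075000 / 21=54527380.95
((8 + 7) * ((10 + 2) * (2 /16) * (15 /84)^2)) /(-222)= -375 /116032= -0.00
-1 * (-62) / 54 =1.15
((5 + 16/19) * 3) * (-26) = -8658/19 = -455.68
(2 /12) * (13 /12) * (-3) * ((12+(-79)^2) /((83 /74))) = -3007693 /996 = -3019.77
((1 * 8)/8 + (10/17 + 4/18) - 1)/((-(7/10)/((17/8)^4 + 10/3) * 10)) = -9037213/3290112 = -2.75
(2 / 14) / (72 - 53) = 1 / 133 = 0.01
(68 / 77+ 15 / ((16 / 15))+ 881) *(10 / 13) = 5519025 / 8008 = 689.19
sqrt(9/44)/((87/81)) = 81 * sqrt(11)/638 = 0.42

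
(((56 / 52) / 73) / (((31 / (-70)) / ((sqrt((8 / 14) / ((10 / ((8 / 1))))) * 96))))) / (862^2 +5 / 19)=-68096 * sqrt(35) / 138444254793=-0.00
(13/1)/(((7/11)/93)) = 13299/7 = 1899.86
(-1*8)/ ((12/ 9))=-6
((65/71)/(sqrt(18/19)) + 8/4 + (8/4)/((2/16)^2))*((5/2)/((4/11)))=3575*sqrt(38)/3408 + 3575/4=900.22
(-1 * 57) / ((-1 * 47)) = 57 / 47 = 1.21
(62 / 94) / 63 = 31 / 2961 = 0.01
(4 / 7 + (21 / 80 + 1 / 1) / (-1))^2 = 149769 / 313600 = 0.48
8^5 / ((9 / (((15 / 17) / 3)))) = 163840 / 153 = 1070.85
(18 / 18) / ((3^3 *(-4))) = -1 / 108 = -0.01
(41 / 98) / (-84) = -41 / 8232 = -0.00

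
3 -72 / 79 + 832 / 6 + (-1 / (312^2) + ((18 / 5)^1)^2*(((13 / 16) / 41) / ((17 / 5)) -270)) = -18001035793255 / 5360052672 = -3358.37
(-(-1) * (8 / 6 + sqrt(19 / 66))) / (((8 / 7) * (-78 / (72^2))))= -1008 / 13 -126 * sqrt(1254) / 143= -108.74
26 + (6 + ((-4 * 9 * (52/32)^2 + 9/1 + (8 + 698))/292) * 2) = 84671/2336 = 36.25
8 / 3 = 2.67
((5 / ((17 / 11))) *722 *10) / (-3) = -397100 / 51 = -7786.27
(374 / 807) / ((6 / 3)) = 187 / 807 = 0.23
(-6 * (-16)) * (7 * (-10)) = -6720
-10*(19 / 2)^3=-34295 / 4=-8573.75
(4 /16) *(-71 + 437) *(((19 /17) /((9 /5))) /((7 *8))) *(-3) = -5795 /1904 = -3.04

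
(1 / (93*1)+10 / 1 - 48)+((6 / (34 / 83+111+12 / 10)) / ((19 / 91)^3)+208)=5242588417187 / 29810373171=175.86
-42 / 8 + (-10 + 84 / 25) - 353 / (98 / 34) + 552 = 2046439 / 4900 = 417.64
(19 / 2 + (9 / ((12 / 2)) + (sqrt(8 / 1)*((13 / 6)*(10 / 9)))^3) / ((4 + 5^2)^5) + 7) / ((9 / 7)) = 30758000*sqrt(2) / 3633488511903 + 789679240 / 61533447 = 12.83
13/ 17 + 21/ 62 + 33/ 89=138289/ 93806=1.47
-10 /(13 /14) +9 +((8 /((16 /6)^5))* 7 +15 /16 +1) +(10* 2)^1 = 1096033 /53248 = 20.58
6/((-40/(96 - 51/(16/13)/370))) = -1702971/118400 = -14.38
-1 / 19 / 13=-1 / 247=-0.00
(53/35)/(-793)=-53/27755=-0.00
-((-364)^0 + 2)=-3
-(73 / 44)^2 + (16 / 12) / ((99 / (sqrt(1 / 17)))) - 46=-94385 / 1936 + 4 * sqrt(17) / 5049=-48.75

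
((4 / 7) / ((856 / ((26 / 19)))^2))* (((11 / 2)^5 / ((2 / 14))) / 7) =27217619 / 3703247744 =0.01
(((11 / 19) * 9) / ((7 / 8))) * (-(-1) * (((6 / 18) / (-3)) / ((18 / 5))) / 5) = -44 / 1197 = -0.04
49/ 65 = 0.75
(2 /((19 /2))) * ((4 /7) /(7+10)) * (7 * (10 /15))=32 /969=0.03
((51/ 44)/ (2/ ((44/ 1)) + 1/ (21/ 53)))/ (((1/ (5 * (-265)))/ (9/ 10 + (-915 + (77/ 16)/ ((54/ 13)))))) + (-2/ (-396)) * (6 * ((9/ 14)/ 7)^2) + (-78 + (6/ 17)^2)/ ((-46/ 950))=547325.39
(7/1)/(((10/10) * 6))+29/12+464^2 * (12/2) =15501355/12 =1291779.58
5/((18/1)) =0.28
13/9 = 1.44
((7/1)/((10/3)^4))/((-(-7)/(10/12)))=27/4000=0.01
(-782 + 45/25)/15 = -3901/75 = -52.01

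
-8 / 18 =-4 / 9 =-0.44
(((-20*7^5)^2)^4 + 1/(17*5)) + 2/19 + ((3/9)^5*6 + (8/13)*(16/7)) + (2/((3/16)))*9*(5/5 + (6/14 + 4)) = 1940262561300777449776222495593484284522630222201929/11904165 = 162990227479271116434980700000000000000000000.00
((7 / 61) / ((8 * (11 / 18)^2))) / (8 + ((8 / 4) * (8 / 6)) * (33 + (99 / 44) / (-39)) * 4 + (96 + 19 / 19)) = 7371 / 87582946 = 0.00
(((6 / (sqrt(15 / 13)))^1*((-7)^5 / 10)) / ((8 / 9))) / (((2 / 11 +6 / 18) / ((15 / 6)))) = -4991679*sqrt(195) / 1360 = -51253.68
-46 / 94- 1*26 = -1245 / 47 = -26.49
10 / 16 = 5 / 8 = 0.62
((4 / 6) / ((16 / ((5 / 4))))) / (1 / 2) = 5 / 48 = 0.10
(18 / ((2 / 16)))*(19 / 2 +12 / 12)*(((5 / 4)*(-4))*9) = -68040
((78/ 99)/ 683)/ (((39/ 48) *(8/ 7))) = 28/ 22539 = 0.00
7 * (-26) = -182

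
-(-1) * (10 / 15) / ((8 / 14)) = 7 / 6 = 1.17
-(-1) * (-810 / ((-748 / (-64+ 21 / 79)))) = -2039175 / 29546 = -69.02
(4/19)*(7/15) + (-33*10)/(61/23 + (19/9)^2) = -7947469/171570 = -46.32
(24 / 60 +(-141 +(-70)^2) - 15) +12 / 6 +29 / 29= 23737 / 5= 4747.40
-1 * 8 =-8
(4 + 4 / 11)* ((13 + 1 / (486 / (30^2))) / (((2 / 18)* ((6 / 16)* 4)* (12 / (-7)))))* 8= -179648 / 99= -1814.63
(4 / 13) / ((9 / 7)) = 28 / 117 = 0.24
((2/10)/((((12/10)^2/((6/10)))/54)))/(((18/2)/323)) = 323/2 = 161.50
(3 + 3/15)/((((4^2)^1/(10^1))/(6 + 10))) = 32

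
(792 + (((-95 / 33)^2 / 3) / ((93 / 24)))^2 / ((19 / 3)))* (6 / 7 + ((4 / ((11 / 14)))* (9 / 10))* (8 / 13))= 16611672318045104 / 5704048755405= 2912.26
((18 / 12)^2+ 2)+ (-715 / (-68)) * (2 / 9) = 4031 / 612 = 6.59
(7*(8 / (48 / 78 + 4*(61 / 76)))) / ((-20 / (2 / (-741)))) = 4 / 2025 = 0.00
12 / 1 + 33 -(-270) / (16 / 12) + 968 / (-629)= 309419 / 1258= 245.96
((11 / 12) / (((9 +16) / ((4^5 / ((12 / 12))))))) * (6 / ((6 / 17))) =47872 / 75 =638.29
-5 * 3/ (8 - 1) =-15/ 7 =-2.14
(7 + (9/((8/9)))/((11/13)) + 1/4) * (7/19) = 623/88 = 7.08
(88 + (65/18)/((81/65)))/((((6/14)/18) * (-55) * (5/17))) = -15770951/66825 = -236.00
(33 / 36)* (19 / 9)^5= 27237089 / 708588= 38.44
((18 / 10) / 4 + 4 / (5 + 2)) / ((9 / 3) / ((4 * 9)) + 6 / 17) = 7293 / 3115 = 2.34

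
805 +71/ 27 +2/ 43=937712/ 1161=807.68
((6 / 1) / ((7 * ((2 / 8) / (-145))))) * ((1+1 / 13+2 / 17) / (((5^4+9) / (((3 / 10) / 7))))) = -137808 / 3432793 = -0.04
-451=-451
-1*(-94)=94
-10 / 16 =-5 / 8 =-0.62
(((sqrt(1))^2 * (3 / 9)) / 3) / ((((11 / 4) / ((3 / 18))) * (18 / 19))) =19 / 2673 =0.01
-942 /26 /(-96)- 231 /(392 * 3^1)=527 /2912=0.18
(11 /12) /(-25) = -11 /300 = -0.04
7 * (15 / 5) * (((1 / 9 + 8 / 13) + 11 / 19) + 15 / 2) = 274043 / 1482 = 184.91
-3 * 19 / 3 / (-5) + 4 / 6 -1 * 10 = -83 / 15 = -5.53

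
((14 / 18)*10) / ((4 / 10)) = 175 / 9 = 19.44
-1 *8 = -8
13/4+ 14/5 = 121/20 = 6.05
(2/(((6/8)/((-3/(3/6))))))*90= -1440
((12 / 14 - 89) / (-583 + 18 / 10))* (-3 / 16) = -9255 / 325472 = -0.03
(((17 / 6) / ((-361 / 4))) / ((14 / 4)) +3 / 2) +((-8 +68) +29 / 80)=37512929 / 606480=61.85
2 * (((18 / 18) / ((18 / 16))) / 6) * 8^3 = 4096 / 27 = 151.70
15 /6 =5 /2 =2.50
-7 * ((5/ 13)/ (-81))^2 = -175/ 1108809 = -0.00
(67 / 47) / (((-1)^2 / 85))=5695 / 47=121.17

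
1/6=0.17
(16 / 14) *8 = 64 / 7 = 9.14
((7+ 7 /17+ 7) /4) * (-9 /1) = -2205 /68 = -32.43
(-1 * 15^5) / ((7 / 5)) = -3796875 / 7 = -542410.71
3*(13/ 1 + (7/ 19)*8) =909/ 19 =47.84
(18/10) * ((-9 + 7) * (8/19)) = -1.52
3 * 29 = 87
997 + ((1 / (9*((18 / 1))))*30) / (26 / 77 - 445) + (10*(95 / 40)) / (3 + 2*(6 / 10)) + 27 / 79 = 2051016767015 / 2044890036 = 1003.00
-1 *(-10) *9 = 90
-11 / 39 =-0.28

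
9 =9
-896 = -896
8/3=2.67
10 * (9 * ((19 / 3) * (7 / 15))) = 266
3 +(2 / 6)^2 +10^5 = 900028 / 9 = 100003.11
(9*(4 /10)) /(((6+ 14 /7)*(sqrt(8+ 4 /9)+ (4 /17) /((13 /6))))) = -53703 /9266830+ 1318707*sqrt(19) /37067320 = 0.15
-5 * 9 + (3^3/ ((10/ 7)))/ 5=-2061/ 50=-41.22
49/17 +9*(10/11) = 2069/187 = 11.06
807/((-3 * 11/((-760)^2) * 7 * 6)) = -77687200/231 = -336308.23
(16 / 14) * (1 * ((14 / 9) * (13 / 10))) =104 / 45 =2.31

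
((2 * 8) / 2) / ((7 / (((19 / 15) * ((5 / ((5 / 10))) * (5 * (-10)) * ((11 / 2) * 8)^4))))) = -56971059200 / 21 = -2712907580.95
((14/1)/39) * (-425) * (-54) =107100/13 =8238.46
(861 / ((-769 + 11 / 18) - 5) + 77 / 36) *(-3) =-513989 / 167052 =-3.08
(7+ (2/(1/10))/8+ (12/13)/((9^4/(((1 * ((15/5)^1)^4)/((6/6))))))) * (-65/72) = -33385/3888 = -8.59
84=84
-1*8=-8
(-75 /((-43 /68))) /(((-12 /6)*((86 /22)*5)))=-5610 /1849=-3.03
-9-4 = -13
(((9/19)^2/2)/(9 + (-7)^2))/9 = 0.00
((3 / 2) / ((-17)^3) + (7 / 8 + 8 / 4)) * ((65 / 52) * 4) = 14.37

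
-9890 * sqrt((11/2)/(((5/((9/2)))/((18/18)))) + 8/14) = -989 * sqrt(27055)/7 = -23239.25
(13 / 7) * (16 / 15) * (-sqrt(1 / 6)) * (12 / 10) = -208 * sqrt(6) / 525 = -0.97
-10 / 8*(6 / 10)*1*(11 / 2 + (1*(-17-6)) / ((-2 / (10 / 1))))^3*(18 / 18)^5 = -41992563 / 32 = -1312267.59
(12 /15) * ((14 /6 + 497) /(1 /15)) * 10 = 59920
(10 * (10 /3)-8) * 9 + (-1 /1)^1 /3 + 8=707 /3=235.67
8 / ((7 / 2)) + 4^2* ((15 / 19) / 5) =640 / 133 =4.81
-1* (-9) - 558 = -549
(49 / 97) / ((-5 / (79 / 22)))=-3871 / 10670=-0.36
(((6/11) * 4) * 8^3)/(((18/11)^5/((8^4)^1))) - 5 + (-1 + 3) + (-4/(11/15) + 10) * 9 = 84445314499/216513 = 390024.22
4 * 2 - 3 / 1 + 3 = 8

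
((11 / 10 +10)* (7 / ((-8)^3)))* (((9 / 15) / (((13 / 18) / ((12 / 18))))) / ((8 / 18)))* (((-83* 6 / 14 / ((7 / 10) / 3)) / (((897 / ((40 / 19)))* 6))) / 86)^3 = 0.00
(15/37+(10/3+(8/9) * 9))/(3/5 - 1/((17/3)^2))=1882835/91242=20.64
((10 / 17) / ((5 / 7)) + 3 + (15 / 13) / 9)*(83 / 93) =217460 / 61659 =3.53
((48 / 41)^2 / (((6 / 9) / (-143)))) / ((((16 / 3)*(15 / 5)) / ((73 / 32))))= -281853 / 6724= -41.92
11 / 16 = 0.69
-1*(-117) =117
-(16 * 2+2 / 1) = -34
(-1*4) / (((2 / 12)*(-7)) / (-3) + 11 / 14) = -126 / 37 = -3.41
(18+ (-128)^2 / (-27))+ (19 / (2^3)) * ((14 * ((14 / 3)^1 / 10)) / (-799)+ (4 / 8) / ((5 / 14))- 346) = -1214352139 / 862920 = -1407.26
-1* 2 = -2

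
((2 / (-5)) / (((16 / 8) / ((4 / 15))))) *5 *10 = -8 / 3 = -2.67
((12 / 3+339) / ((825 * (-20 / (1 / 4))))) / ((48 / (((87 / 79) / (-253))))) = 9947 / 21106272000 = 0.00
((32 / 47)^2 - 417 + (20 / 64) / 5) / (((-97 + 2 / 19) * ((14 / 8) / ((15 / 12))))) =1398386225 / 455478128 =3.07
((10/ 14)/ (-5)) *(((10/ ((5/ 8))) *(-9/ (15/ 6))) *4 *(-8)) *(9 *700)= -1658880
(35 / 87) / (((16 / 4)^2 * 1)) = 35 / 1392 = 0.03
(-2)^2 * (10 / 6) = 20 / 3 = 6.67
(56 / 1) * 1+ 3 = 59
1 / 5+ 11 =56 / 5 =11.20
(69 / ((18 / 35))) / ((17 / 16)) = 6440 / 51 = 126.27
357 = 357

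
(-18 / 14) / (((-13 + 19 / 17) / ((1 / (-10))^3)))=-153 / 1414000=-0.00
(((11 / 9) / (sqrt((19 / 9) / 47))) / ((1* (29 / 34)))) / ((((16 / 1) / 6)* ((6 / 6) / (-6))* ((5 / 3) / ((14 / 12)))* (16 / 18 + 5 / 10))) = -35343* sqrt(893) / 137750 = -7.67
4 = 4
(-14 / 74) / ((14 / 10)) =-5 / 37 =-0.14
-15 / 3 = -5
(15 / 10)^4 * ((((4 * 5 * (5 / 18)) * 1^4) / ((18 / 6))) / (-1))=-75 / 8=-9.38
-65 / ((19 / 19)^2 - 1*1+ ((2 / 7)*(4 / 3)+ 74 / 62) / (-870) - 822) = 7362810 / 93111433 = 0.08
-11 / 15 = -0.73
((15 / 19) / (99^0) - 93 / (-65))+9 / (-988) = 2.21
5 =5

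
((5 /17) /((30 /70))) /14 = 5 /102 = 0.05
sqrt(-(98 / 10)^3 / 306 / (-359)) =343* sqrt(61030) / 915450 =0.09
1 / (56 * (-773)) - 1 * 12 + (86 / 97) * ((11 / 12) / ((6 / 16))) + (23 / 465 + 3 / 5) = -53791449059 / 5857515720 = -9.18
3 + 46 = 49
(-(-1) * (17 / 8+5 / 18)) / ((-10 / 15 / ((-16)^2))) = -2768 / 3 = -922.67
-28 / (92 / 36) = -252 / 23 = -10.96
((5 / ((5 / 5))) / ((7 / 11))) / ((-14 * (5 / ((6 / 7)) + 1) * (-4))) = 0.02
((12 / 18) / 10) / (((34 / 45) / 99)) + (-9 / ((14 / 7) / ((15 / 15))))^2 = 1971 / 68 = 28.99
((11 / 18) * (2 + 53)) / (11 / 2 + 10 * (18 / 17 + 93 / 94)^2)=386232605 / 545265504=0.71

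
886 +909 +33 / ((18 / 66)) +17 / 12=23009 / 12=1917.42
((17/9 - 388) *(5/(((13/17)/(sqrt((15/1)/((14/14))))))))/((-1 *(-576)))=-295375 *sqrt(15)/67392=-16.98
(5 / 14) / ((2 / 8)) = 10 / 7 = 1.43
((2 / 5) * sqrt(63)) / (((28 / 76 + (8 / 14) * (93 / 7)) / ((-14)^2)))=1094856 * sqrt(7) / 37055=78.17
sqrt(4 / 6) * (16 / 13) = 16 * sqrt(6) / 39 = 1.00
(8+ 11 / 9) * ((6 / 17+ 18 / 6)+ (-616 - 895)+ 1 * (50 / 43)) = -10155880 / 731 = -13893.13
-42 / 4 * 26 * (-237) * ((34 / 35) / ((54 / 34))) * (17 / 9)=10091302 / 135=74750.39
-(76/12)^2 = -361/9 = -40.11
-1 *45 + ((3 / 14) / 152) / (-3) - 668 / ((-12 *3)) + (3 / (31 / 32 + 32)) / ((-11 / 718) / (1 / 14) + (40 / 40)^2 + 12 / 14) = -22928018669 / 868830480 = -26.39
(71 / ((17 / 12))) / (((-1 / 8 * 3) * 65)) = -2272 / 1105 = -2.06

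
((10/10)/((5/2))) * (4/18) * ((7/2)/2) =7/45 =0.16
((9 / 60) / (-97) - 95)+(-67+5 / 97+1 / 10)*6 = -962419 / 1940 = -496.09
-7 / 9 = -0.78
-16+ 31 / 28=-417 / 28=-14.89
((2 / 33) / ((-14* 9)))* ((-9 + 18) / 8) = -1 / 1848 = -0.00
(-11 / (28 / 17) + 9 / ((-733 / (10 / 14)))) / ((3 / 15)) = -686255 / 20524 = -33.44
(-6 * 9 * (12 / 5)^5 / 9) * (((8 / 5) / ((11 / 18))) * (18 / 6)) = -644972544 / 171875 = -3752.57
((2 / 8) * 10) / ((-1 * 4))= -5 / 8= -0.62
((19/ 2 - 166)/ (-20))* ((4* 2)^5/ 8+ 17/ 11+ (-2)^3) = 2816061/ 88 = 32000.69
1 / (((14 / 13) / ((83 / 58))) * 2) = 1079 / 1624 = 0.66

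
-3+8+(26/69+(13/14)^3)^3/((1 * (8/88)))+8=210117297247666211/6787339817965056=30.96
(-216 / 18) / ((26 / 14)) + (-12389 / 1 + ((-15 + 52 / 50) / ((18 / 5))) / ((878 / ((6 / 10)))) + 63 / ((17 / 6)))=-12373.23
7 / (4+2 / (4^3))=224 / 129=1.74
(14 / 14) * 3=3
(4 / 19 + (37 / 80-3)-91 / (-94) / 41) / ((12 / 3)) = -6746639 / 11716160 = -0.58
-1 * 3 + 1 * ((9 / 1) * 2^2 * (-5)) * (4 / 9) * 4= -323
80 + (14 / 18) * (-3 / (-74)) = 17767 / 222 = 80.03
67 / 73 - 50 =-3583 / 73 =-49.08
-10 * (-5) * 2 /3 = 33.33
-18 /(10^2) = -9 /50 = -0.18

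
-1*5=-5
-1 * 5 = -5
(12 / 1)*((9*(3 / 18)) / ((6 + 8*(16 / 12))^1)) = 27 / 25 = 1.08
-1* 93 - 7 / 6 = -94.17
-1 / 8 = -0.12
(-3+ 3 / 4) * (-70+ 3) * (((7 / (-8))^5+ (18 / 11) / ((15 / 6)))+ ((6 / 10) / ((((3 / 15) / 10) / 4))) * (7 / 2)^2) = 1597677481989 / 7208960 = 221623.85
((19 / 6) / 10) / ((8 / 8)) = 19 / 60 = 0.32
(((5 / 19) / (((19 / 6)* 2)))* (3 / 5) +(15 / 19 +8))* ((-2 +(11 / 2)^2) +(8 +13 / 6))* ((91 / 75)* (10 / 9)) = 66744041 / 146205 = 456.51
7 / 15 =0.47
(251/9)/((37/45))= 1255/37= 33.92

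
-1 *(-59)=59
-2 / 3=-0.67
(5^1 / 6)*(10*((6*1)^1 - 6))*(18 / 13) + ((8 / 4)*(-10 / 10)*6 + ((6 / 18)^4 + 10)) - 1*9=-890 / 81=-10.99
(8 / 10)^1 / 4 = 1 / 5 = 0.20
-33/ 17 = -1.94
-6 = -6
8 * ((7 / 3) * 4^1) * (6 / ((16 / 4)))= 112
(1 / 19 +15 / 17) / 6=151 / 969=0.16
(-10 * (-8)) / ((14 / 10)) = 400 / 7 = 57.14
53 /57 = 0.93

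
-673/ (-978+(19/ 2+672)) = 1346/ 593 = 2.27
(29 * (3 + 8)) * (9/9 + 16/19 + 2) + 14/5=116701/95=1228.43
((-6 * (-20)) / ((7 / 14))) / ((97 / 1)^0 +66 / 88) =960 / 7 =137.14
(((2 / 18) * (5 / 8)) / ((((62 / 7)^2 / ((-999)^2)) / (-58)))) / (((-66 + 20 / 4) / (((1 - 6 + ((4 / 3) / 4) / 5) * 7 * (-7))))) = 95226778899 / 468968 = 203056.03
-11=-11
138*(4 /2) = 276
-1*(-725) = 725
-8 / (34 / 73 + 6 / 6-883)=73 / 8044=0.01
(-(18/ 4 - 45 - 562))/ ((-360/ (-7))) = 1687/ 144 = 11.72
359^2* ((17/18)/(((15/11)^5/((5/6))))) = 352859036827/16402500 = 21512.52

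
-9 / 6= -3 / 2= -1.50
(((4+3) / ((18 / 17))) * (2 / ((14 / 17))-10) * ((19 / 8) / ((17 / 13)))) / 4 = -13091 / 576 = -22.73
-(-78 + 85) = -7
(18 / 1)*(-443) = -7974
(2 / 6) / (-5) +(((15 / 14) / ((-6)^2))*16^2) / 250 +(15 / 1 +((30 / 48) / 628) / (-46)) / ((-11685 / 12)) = -1219130851 / 23628939600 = -0.05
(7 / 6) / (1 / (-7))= -49 / 6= -8.17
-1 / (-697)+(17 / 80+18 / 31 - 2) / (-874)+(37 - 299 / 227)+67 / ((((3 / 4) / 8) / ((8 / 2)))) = 2977792254564401 / 1028828540640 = 2894.35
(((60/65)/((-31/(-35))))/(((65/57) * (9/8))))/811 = 4256/4248829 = 0.00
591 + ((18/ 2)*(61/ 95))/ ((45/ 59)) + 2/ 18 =2559391/ 4275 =598.69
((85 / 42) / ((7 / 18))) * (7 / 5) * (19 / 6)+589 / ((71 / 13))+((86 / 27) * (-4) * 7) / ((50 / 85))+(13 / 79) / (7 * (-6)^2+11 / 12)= -20.70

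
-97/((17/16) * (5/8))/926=-6208/39355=-0.16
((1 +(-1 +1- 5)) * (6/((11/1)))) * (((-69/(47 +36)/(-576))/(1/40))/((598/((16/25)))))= -8/59345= -0.00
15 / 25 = 0.60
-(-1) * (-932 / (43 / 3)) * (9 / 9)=-2796 / 43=-65.02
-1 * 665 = -665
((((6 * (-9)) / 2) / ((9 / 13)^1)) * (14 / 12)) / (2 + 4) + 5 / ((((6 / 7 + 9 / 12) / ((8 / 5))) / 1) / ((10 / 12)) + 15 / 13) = -5005 / 916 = -5.46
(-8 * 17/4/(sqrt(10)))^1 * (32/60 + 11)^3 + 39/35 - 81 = -88021189 * sqrt(10)/16875 - 2796/35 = -16574.55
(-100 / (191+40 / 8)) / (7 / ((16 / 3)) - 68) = 400 / 52283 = 0.01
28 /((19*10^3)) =7 /4750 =0.00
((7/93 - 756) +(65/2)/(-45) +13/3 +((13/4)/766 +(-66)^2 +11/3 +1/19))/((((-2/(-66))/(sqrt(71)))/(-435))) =-93455044347335 * sqrt(71)/1804696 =-436342852.61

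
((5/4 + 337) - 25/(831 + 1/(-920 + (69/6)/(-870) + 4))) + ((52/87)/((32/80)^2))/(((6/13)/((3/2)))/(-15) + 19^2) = 3657960668401587271/10815001063580028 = 338.23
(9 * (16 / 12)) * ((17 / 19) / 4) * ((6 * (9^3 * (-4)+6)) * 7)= -6233220 / 19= -328064.21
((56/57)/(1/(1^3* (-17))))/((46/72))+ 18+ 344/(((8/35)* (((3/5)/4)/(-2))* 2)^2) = 1150916728/3933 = 292630.75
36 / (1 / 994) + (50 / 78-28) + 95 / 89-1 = 124111535 / 3471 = 35756.71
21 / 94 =0.22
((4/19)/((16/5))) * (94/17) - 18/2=-5579/646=-8.64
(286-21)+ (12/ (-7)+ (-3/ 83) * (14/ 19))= 2906117/ 11039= 263.26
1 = 1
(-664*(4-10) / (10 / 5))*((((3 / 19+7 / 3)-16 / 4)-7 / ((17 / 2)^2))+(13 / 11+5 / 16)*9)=2849920453 / 120802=23591.67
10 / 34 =5 / 17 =0.29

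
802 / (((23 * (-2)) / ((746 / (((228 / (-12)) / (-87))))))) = -26025702 / 437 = -59555.38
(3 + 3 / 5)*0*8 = 0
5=5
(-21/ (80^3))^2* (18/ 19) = 3969/ 2490368000000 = 0.00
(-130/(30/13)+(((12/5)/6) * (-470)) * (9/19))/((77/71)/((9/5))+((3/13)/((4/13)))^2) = -28242096/226309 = -124.79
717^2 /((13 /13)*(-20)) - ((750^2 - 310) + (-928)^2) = -28981569 /20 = -1449078.45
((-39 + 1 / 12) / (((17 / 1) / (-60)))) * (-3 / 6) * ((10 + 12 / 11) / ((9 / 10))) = -1424350 / 1683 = -846.32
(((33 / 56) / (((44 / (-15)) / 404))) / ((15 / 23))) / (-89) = 1.40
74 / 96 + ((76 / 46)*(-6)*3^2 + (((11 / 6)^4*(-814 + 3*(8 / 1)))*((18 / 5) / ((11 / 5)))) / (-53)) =32842985 / 175536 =187.10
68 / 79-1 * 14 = -1038 / 79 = -13.14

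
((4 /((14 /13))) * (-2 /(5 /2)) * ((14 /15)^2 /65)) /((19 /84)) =-6272 /35625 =-0.18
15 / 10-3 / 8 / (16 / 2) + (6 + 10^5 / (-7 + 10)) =6401431 / 192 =33340.79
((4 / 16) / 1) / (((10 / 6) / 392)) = 294 / 5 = 58.80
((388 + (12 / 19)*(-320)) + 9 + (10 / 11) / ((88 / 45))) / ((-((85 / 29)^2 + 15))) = -1510879207 / 182448640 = -8.28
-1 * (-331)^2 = -109561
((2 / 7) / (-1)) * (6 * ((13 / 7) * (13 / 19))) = -2.18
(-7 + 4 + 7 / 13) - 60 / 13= -92 / 13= -7.08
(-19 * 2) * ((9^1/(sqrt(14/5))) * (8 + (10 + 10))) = -5722.75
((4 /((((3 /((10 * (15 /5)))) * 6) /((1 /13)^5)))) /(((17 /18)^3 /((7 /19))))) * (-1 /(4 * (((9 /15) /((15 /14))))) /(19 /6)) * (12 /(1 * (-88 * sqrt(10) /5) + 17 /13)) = 14580000 /2598360593833121 + 256608000 * sqrt(10) /3397856161166389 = 0.00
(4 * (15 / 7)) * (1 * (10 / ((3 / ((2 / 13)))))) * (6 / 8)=300 / 91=3.30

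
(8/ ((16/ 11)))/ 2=11/ 4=2.75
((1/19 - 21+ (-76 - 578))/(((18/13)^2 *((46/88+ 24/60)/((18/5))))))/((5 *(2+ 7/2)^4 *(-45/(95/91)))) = 0.01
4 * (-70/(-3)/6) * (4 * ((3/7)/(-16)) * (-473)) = 788.33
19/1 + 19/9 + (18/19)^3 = 1355698/61731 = 21.96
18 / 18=1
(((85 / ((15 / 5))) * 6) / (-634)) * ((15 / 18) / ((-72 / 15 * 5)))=425 / 45648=0.01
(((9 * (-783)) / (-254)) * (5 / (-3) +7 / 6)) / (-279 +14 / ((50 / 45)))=3915 / 75184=0.05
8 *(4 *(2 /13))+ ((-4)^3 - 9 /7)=-5493 /91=-60.36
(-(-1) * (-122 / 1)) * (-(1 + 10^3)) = 122122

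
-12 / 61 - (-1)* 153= 9321 / 61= 152.80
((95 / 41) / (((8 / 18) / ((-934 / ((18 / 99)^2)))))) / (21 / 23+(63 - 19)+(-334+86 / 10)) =617338975 / 1175552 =525.15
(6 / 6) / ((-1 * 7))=-1 / 7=-0.14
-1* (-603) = 603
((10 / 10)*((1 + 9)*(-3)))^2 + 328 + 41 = 1269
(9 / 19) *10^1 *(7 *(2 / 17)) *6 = 7560 / 323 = 23.41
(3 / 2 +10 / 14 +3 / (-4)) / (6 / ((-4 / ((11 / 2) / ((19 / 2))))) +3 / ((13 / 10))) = 10127 / 9954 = 1.02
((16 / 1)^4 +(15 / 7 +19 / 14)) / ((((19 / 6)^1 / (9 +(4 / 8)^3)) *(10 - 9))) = 28706301 / 152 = 188857.24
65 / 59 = 1.10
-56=-56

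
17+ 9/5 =18.80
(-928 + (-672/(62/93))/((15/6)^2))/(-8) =3404/25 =136.16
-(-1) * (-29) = -29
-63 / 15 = -21 / 5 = -4.20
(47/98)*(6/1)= 141/49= 2.88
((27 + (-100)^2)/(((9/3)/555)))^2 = 3441006450025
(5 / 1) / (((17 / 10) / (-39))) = -114.71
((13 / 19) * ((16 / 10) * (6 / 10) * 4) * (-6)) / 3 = -2496 / 475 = -5.25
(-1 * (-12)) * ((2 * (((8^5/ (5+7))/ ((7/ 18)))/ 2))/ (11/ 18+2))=10616832/ 329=32270.01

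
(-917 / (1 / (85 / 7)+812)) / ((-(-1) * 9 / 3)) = -11135 / 29583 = -0.38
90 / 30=3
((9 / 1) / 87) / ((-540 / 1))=-1 / 5220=-0.00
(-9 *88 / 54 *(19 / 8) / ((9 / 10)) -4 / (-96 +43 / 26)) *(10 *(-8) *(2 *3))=409692320 / 22077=18557.43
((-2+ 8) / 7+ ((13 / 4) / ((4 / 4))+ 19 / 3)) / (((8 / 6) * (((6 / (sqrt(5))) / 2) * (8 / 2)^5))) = 877 * sqrt(5) / 344064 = 0.01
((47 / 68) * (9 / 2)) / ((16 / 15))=6345 / 2176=2.92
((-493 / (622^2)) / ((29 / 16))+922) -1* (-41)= 93142255 / 96721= 963.00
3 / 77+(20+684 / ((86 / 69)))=1883395 / 3311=568.83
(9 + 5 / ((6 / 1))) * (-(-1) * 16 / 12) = 13.11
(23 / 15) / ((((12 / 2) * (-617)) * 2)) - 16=-1776983 / 111060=-16.00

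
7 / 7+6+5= 12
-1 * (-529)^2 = -279841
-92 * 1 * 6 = -552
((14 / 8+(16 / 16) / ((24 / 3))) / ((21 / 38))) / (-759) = -95 / 21252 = -0.00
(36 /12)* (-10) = -30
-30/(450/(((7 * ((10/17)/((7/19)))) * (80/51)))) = -3040/2601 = -1.17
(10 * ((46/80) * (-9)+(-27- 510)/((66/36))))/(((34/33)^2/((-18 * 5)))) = 584304435/2312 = 252726.83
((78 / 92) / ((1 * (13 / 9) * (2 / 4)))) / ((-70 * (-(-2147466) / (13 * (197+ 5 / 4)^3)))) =-58345239069 / 73758298880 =-0.79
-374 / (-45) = 374 / 45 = 8.31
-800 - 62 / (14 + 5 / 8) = -94096 / 117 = -804.24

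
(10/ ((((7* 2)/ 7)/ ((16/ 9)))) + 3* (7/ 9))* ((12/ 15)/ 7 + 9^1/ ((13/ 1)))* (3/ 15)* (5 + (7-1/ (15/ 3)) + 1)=2372288/ 102375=23.17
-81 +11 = -70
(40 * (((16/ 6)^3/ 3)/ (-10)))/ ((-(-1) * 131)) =-0.19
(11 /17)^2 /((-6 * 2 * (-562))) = 121 /1949016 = 0.00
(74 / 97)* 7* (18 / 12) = 777 / 97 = 8.01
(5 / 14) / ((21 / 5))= 25 / 294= 0.09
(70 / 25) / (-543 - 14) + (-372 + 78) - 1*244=-1498344 / 2785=-538.01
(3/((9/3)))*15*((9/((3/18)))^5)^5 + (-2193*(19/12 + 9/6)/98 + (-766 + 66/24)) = 120011073809175424844913432383890331821795902879/392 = 306150698492794451134983200000000000000000000.00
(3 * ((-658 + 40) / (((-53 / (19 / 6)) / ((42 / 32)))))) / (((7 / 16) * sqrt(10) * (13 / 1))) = 17613 * sqrt(10) / 6890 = 8.08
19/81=0.23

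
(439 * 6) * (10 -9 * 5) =-92190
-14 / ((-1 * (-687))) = -14 / 687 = -0.02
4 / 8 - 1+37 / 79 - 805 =-127195 / 158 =-805.03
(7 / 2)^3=343 / 8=42.88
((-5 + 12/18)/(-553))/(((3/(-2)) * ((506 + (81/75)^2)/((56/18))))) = -5000/156026817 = -0.00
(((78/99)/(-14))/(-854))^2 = 169/38917031076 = 0.00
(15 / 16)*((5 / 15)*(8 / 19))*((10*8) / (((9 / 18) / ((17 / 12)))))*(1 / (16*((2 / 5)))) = 2125 / 456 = 4.66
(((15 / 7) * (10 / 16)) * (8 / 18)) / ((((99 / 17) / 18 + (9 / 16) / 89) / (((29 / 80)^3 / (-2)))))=-36900557 / 858547200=-0.04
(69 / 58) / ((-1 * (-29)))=69 / 1682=0.04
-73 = -73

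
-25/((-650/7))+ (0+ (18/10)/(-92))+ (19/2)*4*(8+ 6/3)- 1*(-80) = 2752293/5980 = 460.25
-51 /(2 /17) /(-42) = 289 /28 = 10.32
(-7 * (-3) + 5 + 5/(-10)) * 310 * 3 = 23715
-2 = -2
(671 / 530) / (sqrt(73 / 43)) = 671 * sqrt(3139) / 38690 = 0.97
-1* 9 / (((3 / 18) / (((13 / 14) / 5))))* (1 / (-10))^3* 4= 0.04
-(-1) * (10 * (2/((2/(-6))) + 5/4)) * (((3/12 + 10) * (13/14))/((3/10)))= -1506.99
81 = 81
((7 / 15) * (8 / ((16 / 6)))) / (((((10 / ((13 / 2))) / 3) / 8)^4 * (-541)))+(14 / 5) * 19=-169164142 / 1690625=-100.06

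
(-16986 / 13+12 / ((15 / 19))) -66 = -88232 / 65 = -1357.42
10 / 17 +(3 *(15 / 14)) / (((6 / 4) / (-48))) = -12170 / 119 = -102.27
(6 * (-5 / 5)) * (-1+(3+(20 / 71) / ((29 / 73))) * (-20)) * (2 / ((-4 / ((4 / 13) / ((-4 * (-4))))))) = -464397 / 107068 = -4.34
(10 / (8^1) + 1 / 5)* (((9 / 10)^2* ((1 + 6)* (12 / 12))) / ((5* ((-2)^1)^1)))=-16443 / 20000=-0.82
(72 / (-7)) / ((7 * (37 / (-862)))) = 62064 / 1813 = 34.23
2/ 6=1/ 3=0.33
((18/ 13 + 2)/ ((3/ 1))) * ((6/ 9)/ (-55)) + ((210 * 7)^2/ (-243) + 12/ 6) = -8890.61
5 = 5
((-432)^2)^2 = 34828517376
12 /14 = 0.86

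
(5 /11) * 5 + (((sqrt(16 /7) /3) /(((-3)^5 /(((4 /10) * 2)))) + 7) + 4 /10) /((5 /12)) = 5509 /275 -64 * sqrt(7) /42525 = 20.03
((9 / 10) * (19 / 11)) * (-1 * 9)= -1539 / 110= -13.99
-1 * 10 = -10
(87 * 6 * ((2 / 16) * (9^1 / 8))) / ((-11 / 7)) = -16443 / 352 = -46.71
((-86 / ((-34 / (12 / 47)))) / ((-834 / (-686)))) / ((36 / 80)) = 1179920 / 999549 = 1.18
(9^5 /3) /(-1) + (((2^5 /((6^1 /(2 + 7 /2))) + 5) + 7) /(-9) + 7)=-531376 /27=-19680.59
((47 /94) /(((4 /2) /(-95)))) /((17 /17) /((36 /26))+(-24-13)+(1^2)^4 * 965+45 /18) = -855 /33524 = -0.03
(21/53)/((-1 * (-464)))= 21/24592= 0.00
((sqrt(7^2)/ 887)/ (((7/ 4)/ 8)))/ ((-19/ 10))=-320/ 16853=-0.02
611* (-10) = -6110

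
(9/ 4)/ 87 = 3/ 116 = 0.03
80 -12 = 68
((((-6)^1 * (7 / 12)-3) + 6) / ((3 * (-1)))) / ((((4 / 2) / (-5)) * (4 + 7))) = -5 / 132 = -0.04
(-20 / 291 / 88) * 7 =-35 / 6402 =-0.01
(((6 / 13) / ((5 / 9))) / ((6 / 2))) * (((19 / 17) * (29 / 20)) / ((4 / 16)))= 9918 / 5525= 1.80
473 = 473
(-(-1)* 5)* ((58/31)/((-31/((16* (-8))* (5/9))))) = 185600/8649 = 21.46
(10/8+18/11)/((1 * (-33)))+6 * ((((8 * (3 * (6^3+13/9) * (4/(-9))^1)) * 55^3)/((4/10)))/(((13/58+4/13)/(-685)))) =13022853523794247219/1746756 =7455450860792.38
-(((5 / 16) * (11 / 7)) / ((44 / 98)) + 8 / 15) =-781 / 480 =-1.63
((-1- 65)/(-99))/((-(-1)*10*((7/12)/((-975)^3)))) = -741487500/7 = -105926785.71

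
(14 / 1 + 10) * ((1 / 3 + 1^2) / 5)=32 / 5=6.40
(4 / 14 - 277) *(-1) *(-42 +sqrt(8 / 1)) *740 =-8600280 +2866760 *sqrt(2) / 7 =-8021107.02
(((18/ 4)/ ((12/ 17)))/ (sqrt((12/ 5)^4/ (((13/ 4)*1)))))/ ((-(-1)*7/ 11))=4675*sqrt(13)/ 5376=3.14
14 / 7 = 2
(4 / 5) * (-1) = -4 / 5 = -0.80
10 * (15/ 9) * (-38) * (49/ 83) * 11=-1024100/ 249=-4112.85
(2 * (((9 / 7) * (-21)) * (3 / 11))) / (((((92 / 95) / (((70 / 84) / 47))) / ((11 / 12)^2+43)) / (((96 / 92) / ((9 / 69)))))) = -8996025 / 95128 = -94.57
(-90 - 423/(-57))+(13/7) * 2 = -10489/133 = -78.86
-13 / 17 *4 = -52 / 17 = -3.06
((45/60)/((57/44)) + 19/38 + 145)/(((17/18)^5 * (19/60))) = 314669759040/512568377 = 613.91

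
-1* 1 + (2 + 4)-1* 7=-2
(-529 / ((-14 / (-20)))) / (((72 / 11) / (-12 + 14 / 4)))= 494615 / 504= 981.38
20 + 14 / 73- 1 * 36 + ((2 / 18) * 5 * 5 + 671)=432286 / 657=657.97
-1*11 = -11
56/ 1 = 56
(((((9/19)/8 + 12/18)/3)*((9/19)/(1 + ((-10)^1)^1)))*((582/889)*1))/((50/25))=-32107/7702296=-0.00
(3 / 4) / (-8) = -3 / 32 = -0.09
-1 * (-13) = 13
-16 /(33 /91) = -1456 /33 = -44.12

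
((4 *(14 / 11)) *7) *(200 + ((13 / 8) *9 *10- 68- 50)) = 8134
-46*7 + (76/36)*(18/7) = -2216/7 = -316.57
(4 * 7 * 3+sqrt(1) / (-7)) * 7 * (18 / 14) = 754.71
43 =43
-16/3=-5.33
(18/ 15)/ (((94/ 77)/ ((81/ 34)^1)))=18711/ 7990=2.34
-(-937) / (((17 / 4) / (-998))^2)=14932091968 / 289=51668138.30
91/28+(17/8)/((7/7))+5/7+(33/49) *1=6.76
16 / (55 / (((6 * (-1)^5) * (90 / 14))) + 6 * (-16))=-864 / 5261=-0.16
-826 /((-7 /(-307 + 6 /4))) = -36049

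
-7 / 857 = -0.01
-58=-58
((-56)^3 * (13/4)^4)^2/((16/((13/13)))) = 95969903594929/4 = 23992475898732.25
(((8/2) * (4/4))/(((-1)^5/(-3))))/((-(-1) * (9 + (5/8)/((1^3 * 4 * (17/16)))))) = 408/311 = 1.31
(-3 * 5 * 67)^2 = 1010025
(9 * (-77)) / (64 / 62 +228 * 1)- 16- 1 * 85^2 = -51432583 / 7100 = -7244.03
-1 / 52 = -0.02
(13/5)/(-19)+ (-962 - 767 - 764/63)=-10421464/5985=-1741.26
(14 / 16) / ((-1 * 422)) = -7 / 3376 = -0.00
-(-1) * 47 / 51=47 / 51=0.92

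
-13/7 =-1.86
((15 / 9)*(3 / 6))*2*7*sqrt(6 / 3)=35*sqrt(2) / 3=16.50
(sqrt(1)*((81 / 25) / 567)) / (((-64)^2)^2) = 1 / 2936012800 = 0.00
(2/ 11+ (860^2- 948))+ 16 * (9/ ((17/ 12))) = 138146966/ 187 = 738753.83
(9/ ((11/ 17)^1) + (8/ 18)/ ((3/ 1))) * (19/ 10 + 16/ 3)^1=181195/ 1782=101.68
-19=-19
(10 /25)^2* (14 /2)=28 /25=1.12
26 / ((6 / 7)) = 91 / 3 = 30.33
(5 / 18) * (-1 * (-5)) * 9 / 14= 25 / 28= 0.89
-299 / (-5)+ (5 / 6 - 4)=1699 / 30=56.63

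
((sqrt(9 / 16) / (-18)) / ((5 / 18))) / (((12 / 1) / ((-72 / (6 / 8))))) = 6 / 5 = 1.20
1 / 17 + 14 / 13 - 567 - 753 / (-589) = -73491571 / 130169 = -564.59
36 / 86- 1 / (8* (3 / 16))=-32 / 129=-0.25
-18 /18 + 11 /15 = -4 /15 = -0.27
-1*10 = -10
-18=-18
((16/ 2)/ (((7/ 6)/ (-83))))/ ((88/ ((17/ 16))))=-4233/ 616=-6.87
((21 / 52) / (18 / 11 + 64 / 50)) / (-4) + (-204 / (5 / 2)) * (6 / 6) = -68089803 / 834080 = -81.63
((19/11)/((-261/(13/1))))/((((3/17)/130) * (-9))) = 545870/77517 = 7.04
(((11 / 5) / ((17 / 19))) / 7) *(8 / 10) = 836 / 2975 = 0.28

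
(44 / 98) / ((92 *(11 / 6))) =3 / 1127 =0.00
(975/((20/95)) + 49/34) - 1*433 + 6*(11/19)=5430489/1292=4203.16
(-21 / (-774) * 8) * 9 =84 / 43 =1.95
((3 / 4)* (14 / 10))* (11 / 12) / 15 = 77 / 1200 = 0.06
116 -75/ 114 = 4383/ 38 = 115.34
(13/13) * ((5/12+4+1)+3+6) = 173/12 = 14.42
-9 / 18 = -1 / 2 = -0.50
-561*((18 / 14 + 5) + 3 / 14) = -7293 / 2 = -3646.50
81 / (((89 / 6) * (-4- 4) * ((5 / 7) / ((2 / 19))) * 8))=-1701 / 135280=-0.01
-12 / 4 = -3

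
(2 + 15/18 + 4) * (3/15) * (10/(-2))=-41/6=-6.83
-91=-91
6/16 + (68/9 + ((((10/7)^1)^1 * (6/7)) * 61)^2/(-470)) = -32012683/8124984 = -3.94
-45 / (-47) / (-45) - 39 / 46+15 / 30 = -399 / 1081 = -0.37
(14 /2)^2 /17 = 49 /17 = 2.88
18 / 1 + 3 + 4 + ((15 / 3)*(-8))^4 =2560025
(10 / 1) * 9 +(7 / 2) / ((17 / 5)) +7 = 3333 / 34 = 98.03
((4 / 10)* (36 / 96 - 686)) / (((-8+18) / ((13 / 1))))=-14261 / 40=-356.52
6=6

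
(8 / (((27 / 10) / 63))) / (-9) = -20.74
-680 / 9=-75.56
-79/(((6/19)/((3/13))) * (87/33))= -16511/754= -21.90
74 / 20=37 / 10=3.70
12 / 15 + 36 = 184 / 5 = 36.80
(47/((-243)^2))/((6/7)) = 329/354294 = 0.00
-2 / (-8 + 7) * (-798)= -1596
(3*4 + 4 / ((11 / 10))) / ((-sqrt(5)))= -172*sqrt(5) / 55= -6.99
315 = 315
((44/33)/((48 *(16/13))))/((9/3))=13/1728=0.01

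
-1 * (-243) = 243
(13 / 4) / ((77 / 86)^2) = 24037 / 5929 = 4.05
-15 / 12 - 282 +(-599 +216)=-2665 / 4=-666.25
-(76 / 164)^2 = -361 / 1681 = -0.21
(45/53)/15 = 3/53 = 0.06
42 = 42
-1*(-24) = 24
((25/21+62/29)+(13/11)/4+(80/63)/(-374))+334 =461390779/1366596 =337.62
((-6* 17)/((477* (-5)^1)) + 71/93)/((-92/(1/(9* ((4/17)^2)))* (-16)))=1914047/1741317120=0.00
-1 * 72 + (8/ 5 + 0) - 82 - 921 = -5367/ 5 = -1073.40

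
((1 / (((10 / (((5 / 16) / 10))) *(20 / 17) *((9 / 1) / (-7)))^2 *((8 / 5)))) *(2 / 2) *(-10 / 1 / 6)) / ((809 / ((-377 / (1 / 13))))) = 69403061 / 2576705126400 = 0.00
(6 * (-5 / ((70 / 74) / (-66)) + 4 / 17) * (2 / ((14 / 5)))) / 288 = 103855 / 19992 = 5.19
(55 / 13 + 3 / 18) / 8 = 343 / 624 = 0.55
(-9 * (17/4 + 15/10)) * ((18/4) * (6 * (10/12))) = -1164.38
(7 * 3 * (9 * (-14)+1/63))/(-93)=28.45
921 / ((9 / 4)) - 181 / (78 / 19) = 28489 / 78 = 365.24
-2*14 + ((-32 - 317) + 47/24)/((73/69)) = -207919/584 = -356.03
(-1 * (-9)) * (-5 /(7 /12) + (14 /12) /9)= -3191 /42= -75.98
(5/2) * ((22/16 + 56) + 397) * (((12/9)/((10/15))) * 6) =54525/4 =13631.25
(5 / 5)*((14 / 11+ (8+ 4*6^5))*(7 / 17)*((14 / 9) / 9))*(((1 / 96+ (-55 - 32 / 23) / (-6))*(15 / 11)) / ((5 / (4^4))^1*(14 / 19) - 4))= -29420264734000 / 4127269707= -7128.26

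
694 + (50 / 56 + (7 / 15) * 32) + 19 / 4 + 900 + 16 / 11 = 3733031 / 2310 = 1616.03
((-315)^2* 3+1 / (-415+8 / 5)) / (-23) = -615294220 / 47541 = -12942.39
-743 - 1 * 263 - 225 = -1231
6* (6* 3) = 108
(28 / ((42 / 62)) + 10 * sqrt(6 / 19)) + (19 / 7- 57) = -272 / 21 + 10 * sqrt(114) / 19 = -7.33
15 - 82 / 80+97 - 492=-381.02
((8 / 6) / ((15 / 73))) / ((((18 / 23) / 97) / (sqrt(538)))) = 18654.71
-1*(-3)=3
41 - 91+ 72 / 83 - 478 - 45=-572.13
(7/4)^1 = 7/4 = 1.75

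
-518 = -518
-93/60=-31/20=-1.55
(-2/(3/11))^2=484/9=53.78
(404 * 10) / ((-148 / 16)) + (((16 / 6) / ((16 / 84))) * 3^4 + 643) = 49589 / 37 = 1340.24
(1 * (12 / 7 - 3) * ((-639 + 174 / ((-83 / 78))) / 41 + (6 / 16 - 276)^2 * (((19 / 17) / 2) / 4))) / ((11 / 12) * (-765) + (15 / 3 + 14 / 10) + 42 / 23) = 324766632188115 / 16524370814336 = 19.65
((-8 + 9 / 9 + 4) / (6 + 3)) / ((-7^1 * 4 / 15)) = 5 / 28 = 0.18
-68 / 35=-1.94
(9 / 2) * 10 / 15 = 3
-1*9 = -9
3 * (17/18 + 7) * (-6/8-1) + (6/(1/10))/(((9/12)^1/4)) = 6679/24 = 278.29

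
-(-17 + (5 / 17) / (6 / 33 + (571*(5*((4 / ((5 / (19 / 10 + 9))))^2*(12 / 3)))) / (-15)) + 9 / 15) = 1664421496669 / 101489084210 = 16.40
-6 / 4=-3 / 2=-1.50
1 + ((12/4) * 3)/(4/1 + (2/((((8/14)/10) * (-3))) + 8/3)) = -4/5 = -0.80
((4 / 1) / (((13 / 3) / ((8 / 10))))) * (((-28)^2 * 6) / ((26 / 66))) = 7451136 / 845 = 8817.91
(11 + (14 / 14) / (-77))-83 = -5545 / 77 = -72.01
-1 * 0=0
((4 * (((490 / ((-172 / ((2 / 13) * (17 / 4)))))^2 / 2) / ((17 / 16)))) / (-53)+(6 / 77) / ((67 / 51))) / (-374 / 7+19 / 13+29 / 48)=262124558016 / 210647108535721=0.00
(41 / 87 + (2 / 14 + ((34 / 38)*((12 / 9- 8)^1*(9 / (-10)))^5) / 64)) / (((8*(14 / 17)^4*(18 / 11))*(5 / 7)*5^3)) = 2324381161421 / 11430296640000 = 0.20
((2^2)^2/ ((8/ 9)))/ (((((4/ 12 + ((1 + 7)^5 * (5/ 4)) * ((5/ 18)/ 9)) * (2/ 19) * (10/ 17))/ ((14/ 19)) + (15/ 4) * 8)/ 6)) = 260253/ 328360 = 0.79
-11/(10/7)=-77/10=-7.70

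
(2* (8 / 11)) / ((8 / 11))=2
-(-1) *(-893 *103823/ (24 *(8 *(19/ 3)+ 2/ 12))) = -92713939/ 1220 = -75995.03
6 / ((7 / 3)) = 18 / 7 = 2.57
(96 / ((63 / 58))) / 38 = 928 / 399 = 2.33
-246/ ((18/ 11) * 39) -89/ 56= -35669/ 6552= -5.44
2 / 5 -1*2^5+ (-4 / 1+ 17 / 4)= -627 / 20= -31.35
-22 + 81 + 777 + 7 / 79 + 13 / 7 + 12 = 470020 / 553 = 849.95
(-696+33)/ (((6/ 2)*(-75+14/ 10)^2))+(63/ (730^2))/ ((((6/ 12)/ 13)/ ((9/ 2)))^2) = 1.58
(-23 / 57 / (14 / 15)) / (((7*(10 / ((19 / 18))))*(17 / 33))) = -253 / 19992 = -0.01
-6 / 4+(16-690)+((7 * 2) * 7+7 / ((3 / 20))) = -3185 / 6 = -530.83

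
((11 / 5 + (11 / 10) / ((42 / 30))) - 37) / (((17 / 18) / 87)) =-3133.32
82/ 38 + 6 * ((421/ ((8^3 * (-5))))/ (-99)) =1739839/ 802560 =2.17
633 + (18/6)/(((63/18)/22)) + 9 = 4626/7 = 660.86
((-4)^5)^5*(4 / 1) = -4503599627370496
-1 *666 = -666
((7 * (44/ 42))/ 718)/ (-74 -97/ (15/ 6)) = -55/ 607428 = -0.00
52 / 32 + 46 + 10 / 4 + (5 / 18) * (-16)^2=8729 / 72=121.24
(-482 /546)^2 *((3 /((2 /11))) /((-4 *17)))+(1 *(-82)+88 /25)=-6644879651 /84466200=-78.67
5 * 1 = 5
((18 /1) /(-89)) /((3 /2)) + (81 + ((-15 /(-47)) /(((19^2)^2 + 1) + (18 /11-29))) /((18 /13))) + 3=83.87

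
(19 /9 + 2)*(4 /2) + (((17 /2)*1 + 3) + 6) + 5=553 /18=30.72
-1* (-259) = 259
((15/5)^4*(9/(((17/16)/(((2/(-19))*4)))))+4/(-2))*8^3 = -48106496/323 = -148936.52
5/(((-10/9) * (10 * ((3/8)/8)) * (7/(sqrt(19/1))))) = -48 * sqrt(19)/35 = -5.98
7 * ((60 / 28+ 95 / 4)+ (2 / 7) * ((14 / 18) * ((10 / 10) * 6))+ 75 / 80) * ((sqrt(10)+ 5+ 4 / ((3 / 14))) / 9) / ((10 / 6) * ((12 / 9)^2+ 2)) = 9463 * sqrt(10) / 2720+ 671873 / 8160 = 93.34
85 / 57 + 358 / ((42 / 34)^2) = 1978273 / 8379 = 236.10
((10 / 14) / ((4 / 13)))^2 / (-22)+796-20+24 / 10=67108091 / 86240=778.16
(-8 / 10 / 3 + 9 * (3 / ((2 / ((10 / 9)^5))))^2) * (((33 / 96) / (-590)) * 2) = -34217162023 / 507951307800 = -0.07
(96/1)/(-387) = -32/129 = -0.25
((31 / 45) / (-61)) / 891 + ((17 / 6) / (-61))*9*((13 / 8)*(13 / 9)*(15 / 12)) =-191990209 / 156530880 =-1.23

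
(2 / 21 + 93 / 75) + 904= 905.34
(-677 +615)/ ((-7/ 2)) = 17.71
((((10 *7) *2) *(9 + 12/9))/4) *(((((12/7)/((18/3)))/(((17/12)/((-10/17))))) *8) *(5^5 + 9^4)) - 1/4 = -3843405089/1156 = -3324744.89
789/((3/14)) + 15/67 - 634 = 204231/67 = 3048.22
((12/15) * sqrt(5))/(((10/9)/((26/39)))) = 12 * sqrt(5)/25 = 1.07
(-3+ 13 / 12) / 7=-23 / 84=-0.27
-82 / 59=-1.39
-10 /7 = -1.43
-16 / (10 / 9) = -72 / 5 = -14.40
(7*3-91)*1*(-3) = 210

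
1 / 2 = 0.50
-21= -21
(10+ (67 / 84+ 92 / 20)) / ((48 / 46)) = 148741 / 10080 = 14.76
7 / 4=1.75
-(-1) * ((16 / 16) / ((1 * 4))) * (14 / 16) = 7 / 32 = 0.22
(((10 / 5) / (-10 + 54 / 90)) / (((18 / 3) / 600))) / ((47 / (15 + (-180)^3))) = 2640101.86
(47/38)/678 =47/25764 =0.00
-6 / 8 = -3 / 4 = -0.75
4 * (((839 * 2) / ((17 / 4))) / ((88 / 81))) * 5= 1359180 / 187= 7268.34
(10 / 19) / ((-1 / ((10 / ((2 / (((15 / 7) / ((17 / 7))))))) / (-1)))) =750 / 323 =2.32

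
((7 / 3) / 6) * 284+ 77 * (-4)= -1778 / 9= -197.56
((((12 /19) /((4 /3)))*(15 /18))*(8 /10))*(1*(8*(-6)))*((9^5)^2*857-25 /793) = -682451183722745088 /15067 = -45294430458800.36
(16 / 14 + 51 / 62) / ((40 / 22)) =9383 / 8680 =1.08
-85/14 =-6.07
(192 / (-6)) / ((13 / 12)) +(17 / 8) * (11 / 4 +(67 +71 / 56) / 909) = -124595299 / 5294016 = -23.54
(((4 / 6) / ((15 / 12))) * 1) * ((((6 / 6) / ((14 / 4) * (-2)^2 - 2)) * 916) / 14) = 916 / 315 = 2.91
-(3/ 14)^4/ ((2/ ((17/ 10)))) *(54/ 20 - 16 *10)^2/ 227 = -3407151033/ 17440864000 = -0.20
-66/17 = -3.88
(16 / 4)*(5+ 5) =40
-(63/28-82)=319/4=79.75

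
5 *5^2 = 125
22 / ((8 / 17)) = 46.75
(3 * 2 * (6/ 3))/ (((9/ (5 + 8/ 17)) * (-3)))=-124/ 51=-2.43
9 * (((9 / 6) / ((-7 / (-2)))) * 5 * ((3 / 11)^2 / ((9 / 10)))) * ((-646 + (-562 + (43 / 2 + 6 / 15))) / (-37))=1601235 / 31339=51.09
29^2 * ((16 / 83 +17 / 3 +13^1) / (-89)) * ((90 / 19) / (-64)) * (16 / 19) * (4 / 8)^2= 2.78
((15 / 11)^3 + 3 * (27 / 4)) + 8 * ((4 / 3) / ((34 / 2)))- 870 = -229868651 / 271524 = -846.59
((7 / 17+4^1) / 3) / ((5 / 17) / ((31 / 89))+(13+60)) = 775 / 38916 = 0.02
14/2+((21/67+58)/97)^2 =7.36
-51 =-51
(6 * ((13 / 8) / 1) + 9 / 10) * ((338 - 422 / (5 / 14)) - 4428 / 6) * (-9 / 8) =3789909 / 200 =18949.54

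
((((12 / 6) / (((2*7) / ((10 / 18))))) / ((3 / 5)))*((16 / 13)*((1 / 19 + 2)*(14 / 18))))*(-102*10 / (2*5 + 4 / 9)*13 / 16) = -55250 / 2679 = -20.62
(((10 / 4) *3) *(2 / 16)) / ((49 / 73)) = 1095 / 784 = 1.40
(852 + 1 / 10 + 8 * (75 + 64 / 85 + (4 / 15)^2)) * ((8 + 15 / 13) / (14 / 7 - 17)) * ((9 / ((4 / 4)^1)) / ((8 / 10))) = -78112979 / 7800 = -10014.48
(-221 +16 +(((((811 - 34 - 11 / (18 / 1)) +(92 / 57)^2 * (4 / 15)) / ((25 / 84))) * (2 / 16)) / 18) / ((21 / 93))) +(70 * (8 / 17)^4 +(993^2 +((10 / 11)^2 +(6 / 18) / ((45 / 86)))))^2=26133534373653399561462749642887303 / 26877993333371335089000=972302286465.95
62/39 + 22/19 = 2036/741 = 2.75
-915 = -915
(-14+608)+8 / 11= 6542 / 11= 594.73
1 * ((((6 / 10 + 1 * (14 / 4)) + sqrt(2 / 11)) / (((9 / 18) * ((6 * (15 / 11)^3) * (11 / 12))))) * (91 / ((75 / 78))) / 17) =104104 * sqrt(22) / 1434375 + 23475452 / 7171875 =3.61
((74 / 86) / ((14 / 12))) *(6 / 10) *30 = 3996 / 301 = 13.28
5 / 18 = 0.28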